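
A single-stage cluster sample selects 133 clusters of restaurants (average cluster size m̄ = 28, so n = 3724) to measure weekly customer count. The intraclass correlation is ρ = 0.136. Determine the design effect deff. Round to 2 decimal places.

deff = 1 + (28 − 1)·0.136 = 1 + 3.672 = 4.672.

4.67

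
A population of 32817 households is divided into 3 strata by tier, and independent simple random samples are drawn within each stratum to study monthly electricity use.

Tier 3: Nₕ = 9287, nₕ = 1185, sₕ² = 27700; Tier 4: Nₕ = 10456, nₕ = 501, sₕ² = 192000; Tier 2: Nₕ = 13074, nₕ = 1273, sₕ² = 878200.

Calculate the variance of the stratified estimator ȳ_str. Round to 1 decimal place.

137.5

Var(ȳ_str) = Σₕ Wₕ²(1 − fₕ)sₕ²/nₕ with Wₕ = Nₕ/N, N = 32817.
Tier 3: Wₕ = 0.28299357; term = 0.28299357²·(1 − 0.12759772)·27700/1185 = 1.6331698.
Tier 4: Wₕ = 0.31861535; term = 0.31861535²·(1 − 0.04791507)·192000/501 = 37.040137.
Tier 2: Wₕ = 0.39839108; term = 0.39839108²·(1 − 0.09736882)·878200/1273 = 98.831313.
Sum = 137.50462.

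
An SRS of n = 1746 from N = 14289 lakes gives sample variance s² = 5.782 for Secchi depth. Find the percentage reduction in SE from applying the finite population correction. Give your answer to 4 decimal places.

f = n/N = 1746/14289 = 0.12219190.
SE_no-fpc = √(s²/n) = 0.057546236; SE_fpc = √((1−f)s²/n) = 0.053915882.
Ratio = √(1−f) = 0.93691414. Reduction = 100·(1 − 0.93691414) = 6.3086%.

6.3086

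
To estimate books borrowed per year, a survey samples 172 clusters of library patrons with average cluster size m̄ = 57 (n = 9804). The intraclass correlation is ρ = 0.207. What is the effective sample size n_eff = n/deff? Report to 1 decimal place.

778.6

deff = 1 + (57 − 1)·0.207 = 1 + 11.592 = 12.592.
n_eff = 9804 / 12.592 = 778.6.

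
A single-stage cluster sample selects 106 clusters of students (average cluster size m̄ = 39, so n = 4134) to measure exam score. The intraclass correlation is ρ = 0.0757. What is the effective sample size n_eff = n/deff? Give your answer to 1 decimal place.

1066.4

deff = 1 + (39 − 1)·0.0757 = 1 + 2.8766 = 3.8766.
n_eff = 4134 / 3.8766 = 1066.4.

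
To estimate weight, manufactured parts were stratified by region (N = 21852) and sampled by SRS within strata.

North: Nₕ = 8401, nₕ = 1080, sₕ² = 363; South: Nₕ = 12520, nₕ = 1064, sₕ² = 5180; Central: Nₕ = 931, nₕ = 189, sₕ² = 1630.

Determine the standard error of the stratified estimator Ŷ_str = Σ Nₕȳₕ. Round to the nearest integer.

26924

Var(Ŷ_str) = Σₕ Nₕ²(1 − fₕ)sₕ²/nₕ.
North: 8401²·(1 − 1080/8401)·363/1080 = 2.0672084 × 10^7.
South: 12520²·(1 − 1064/12520)·5180/1064 = 6.9827335 × 10^8.
Central: 931²·(1 − 189/931)·1630/189 = 5.9577104 × 10^6.
Sum = 7.2490314 × 10^8.
SE = √(7.2490314 × 10^8) = 26924.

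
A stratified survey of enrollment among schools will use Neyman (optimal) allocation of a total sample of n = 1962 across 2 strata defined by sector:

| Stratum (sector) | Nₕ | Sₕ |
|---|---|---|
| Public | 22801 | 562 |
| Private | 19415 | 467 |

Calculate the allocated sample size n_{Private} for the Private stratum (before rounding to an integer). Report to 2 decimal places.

812.99

Neyman allocation: nₕ = n·NₕSₕ / Σⱼ NⱼSⱼ.
Σ NⱼSⱼ = 22801·562 + 19415·467 = 2.1880967 × 10^7.
n_{Private} = 1962·19415·467 / (2.1880967 × 10^7) = 812.99.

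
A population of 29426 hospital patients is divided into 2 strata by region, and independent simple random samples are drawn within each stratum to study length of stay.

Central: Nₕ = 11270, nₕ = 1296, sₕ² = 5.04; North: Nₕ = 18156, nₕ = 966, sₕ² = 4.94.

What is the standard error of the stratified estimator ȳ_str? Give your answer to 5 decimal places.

Var(ȳ_str) = Σₕ Wₕ²(1 − fₕ)sₕ²/nₕ with Wₕ = Nₕ/N, N = 29426.
Central: Wₕ = 0.38299463; term = 0.38299463²·(1 − 0.11499556)·5.04/1296 = 5.0484302 × 10^-4.
North: Wₕ = 0.61700537; term = 0.61700537²·(1 − 0.05320555)·4.94/966 = 0.0018432465.
Sum = 0.0023480895.
SE = √(0.0023480895) = 0.04846.

0.04846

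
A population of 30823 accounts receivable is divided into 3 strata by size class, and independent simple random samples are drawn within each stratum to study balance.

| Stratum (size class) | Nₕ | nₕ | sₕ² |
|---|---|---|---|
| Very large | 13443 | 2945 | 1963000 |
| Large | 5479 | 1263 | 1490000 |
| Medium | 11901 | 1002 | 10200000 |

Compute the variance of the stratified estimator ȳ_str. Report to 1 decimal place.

Var(ȳ_str) = Σₕ Wₕ²(1 − fₕ)sₕ²/nₕ with Wₕ = Nₕ/N, N = 30823.
Very large: Wₕ = 0.43613535; term = 0.43613535²·(1 − 0.21907312)·1963000/2945 = 99.012028.
Large: Wₕ = 0.17775687; term = 0.17775687²·(1 − 0.23051652)·1490000/1263 = 28.683689.
Medium: Wₕ = 0.38610778; term = 0.38610778²·(1 − 0.08419461)·10200000/1002 = 1389.8014.
Sum = 1517.4971.

1517.5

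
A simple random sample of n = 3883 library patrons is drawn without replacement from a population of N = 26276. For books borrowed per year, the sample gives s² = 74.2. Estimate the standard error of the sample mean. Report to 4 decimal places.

Under SRS without replacement, Var(ȳ) = (1 − f)·s²/n with f = n/N = 3883/26276 = 0.14777744.
Var(ȳ) = (1 − 0.14777744)·74.2/3883 = 0.85222256·0.019108936 = 0.016285067.
SE(ȳ) = √(0.016285067) = 0.1276.

0.1276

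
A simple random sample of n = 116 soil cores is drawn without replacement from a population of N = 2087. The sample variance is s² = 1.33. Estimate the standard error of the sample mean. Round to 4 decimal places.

Under SRS without replacement, Var(ȳ) = (1 − f)·s²/n with f = n/N = 116/2087 = 0.05558218.
Var(ȳ) = (1 − 0.05558218)·1.33/116 = 0.94441782·0.011465517 = 0.010828239.
SE(ȳ) = √(0.010828239) = 0.1041.

0.1041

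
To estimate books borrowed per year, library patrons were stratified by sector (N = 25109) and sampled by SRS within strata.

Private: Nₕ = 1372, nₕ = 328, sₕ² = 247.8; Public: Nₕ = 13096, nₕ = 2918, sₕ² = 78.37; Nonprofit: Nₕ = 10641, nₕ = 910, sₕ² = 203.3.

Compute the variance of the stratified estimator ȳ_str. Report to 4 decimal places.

Var(ȳ_str) = Σₕ Wₕ²(1 − fₕ)sₕ²/nₕ with Wₕ = Nₕ/N, N = 25109.
Private: Wₕ = 0.05464176; term = 0.05464176²·(1 − 0.23906706)·247.8/328 = 0.0017164187.
Public: Wₕ = 0.52156597; term = 0.52156597²·(1 − 0.22281613)·78.37/2918 = 0.0056781497.
Nonprofit: Wₕ = 0.42379227; term = 0.42379227²·(1 − 0.08551828)·203.3/910 = 0.03669248.
Sum = 0.044087048.

0.0441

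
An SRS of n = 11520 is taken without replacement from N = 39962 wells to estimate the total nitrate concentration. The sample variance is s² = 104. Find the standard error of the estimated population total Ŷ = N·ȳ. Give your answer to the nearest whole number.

Var(Ŷ) = N²·Var(ȳ) = N²·(1 − n/N)·s²/n.
f = 11520/39962 = 0.28827386; Var(ȳ) = 0.71172614·104/11520 = 0.0064253054.
Var(Ŷ) = 39962² · 0.0064253054 = 1.0260965 × 10^7.
SE(Ŷ) = √(1.0260965 × 10^7) = 3203.

3203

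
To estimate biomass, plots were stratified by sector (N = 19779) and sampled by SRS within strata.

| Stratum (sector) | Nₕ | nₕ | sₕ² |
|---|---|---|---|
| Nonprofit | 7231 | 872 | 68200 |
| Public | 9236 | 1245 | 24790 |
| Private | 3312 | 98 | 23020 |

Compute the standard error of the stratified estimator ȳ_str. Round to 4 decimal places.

4.3978

Var(ȳ_str) = Σₕ Wₕ²(1 − fₕ)sₕ²/nₕ with Wₕ = Nₕ/N, N = 19779.
Nonprofit: Wₕ = 0.36558977; term = 0.36558977²·(1 − 0.12059190)·68200/872 = 9.1927704.
Public: Wₕ = 0.46695991; term = 0.46695991²·(1 − 0.13479861)·24790/1245 = 3.7565015.
Private: Wₕ = 0.16745033; term = 0.16745033²·(1 − 0.02958937)·23020/98 = 6.3915587.
Sum = 19.340831.
SE = √(19.340831) = 4.3978.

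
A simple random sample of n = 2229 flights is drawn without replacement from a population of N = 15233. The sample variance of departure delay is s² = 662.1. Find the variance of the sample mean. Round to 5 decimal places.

Under SRS without replacement, Var(ȳ) = (1 − f)·s²/n with f = n/N = 2229/15233 = 0.14632705.
Var(ȳ) = (1 − 0.14632705)·662.1/2229 = 0.85367295·0.29703903 = 0.25357418.

0.25357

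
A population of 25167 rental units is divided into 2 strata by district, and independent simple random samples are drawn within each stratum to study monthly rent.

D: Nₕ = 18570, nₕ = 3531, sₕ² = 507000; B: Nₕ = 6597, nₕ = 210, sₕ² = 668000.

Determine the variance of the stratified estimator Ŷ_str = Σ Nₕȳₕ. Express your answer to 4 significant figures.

Var(Ŷ_str) = Σₕ Nₕ²(1 − fₕ)sₕ²/nₕ.
D: 18570²·(1 − 3531/18570)·507000/3531 = 4.0099698 × 10^10.
B: 6597²·(1 − 210/6597)·668000/210 = 1.3402955 × 10^11.
Sum = 1.7412925 × 10^11.

1.741 × 10^11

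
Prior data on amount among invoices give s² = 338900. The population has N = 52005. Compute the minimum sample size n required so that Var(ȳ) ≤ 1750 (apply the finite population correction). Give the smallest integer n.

Without fpc, n₀ = s²/D = 338900/1750 = 193.6571.
With fpc, (1 − n/N)·s²/n ≤ D requires n ≥ n₀/(1 + n₀/N) = 193.6571/(1 + 193.6571/52005) = 192.9386.
Rounding up, n = 193.

193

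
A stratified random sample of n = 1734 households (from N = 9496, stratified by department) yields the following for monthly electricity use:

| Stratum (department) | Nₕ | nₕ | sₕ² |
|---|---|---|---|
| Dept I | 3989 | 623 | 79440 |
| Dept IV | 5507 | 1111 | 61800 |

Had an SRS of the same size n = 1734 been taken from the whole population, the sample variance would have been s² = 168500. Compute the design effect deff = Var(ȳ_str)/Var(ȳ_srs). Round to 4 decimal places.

Var(ȳ_str) = Σ Wₕ²(1−fₕ)sₕ²/nₕ with Wₕ = Nₕ/9496:
  Dept I: (3989/9496)²·(1−623/3989)·79440/623 = 18.986632
  Dept IV: (5507/9496)²·(1−1111/5507)·61800/1111 = 14.933643
  → Var(ȳ_str) = 33.920275.
Var(ȳ_srs) = (1 − 1734/9496)·168500/1734 = 79.42985.
deff = 33.920275 / 79.42985 = 0.4270.

0.4270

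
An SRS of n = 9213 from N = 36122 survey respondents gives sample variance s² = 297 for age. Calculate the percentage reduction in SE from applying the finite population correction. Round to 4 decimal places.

13.6896

f = n/N = 9213/36122 = 0.25505232.
SE_no-fpc = √(s²/n) = 0.17954681; SE_fpc = √((1−f)s²/n) = 0.15496748.
Ratio = √(1−f) = 0.86310351. Reduction = 100·(1 − 0.86310351) = 13.6896%.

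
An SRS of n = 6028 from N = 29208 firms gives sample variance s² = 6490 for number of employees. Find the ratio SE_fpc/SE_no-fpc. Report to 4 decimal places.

0.8909

f = n/N = 6028/29208 = 0.20638181.
SE_no-fpc = √(s²/n) = 1.0376138; SE_fpc = √((1−f)s²/n) = 0.92436083.
Ratio = √(1−f) = 0.89085251.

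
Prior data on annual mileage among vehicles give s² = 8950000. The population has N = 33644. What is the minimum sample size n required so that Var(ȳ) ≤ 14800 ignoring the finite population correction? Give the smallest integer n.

605

Without fpc, n₀ = s²/D = 8950000/14800 = 604.7297.
Rounding up, n = 605.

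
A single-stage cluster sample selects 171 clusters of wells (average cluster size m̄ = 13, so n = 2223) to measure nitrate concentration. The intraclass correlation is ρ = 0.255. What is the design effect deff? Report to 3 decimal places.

4.060

deff = 1 + (13 − 1)·0.255 = 1 + 3.06 = 4.06.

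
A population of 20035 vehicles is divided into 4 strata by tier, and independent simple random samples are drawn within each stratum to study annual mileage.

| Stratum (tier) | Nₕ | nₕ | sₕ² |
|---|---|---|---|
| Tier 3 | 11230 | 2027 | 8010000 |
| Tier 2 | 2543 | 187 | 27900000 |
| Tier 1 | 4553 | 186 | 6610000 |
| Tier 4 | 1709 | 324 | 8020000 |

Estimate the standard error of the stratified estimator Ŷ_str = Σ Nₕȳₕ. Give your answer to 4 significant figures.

Var(Ŷ_str) = Σₕ Nₕ²(1 − fₕ)sₕ²/nₕ.
Tier 3: 11230²·(1 − 2027/11230)·8010000/2027 = 4.0840208 × 10^11.
Tier 2: 2543²·(1 − 187/2543)·27900000/187 = 8.9389034 × 10^11.
Tier 1: 4553²·(1 − 186/4553)·6610000/186 = 7.0659304 × 10^11.
Tier 4: 1709²·(1 − 324/1709)·8020000/324 = 5.8589689 × 10^10.
Sum = 2.0674751 × 10^12.
SE = √(2.0674751 × 10^12) = 1.438 × 10^6.

1.438 × 10^6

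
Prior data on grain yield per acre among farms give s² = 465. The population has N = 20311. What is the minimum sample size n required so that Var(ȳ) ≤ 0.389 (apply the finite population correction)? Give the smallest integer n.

1129

Without fpc, n₀ = s²/D = 465/0.389 = 1195.3728.
With fpc, (1 − n/N)·s²/n ≤ D requires n ≥ n₀/(1 + n₀/N) = 1195.3728/(1 + 1195.3728/20311) = 1128.9313.
Rounding up, n = 1129.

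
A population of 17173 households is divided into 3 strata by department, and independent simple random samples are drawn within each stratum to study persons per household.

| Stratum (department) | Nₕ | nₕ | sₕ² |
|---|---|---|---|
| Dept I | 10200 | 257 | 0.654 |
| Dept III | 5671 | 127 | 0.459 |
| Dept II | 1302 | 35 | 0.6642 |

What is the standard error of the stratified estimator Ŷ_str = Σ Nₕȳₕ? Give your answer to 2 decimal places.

634.84

Var(Ŷ_str) = Σₕ Nₕ²(1 − fₕ)sₕ²/nₕ.
Dept I: 10200²·(1 − 257/10200)·0.654/257 = 258084.69.
Dept III: 5671²·(1 − 127/5671)·0.459/127 = 113629.69.
Dept II: 1302²·(1 − 35/1302)·0.6642/35 = 31305.34.
Sum = 403019.72.
SE = √(403019.72) = 634.84.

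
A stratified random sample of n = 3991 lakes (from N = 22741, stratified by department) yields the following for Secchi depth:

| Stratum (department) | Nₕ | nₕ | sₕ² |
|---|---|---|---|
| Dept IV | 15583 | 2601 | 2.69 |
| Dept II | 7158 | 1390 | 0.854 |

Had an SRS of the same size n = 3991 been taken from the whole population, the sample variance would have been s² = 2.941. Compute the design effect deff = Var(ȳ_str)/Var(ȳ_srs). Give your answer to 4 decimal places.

Var(ȳ_str) = Σ Wₕ²(1−fₕ)sₕ²/nₕ with Wₕ = Nₕ/22741:
  Dept IV: (15583/22741)²·(1−2601/15583)·2.69/2601 = 4.0456237 × 10^-4
  Dept II: (7158/22741)²·(1−1390/7158)·0.854/1390 = 4.9050213 × 10^-5
  → Var(ȳ_str) = 4.5361258 × 10^-4.
Var(ȳ_srs) = (1 − 3991/22741)·2.941/3991 = 6.0758216 × 10^-4.
deff = (4.5361258 × 10^-4) / (6.0758216 × 10^-4) = 0.7466.

0.7466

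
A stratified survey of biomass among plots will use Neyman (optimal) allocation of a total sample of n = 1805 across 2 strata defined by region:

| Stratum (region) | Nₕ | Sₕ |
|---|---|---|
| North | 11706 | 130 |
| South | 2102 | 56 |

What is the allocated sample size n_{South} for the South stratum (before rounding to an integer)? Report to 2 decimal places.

129.60

Neyman allocation: nₕ = n·NₕSₕ / Σⱼ NⱼSⱼ.
Σ NⱼSⱼ = 11706·130 + 2102·56 = 1.639492 × 10^6.
n_{South} = 1805·2102·56 / (1.639492 × 10^6) = 129.60.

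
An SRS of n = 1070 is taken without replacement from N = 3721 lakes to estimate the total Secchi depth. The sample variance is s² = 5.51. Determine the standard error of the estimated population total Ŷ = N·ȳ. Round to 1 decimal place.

Var(Ŷ) = N²·Var(ȳ) = N²·(1 − n/N)·s²/n.
f = 1070/3721 = 0.28755711; Var(ȳ) = 0.71244289·5.51/1070 = 0.003668748.
Var(Ŷ) = 3721² · 0.003668748 = 50796.901.
SE(Ŷ) = √(50796.901) = 225.4.

225.4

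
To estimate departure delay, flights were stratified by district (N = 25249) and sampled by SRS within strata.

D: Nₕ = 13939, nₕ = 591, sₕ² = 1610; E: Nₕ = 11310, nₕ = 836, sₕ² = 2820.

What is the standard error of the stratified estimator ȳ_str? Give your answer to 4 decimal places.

1.1924

Var(ȳ_str) = Σₕ Wₕ²(1 − fₕ)sₕ²/nₕ with Wₕ = Nₕ/N, N = 25249.
D: Wₕ = 0.55206147; term = 0.55206147²·(1 − 0.04239902)·1610/591 = 0.79505623.
E: Wₕ = 0.44793853; term = 0.44793853²·(1 − 0.07391689)·2820/836 = 0.62680094.
Sum = 1.4218572.
SE = √(1.4218572) = 1.1924.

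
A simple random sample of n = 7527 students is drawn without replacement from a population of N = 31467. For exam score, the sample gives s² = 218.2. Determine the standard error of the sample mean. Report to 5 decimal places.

Under SRS without replacement, Var(ȳ) = (1 − f)·s²/n with f = n/N = 7527/31467 = 0.23920297.
Var(ȳ) = (1 − 0.23920297)·218.2/7527 = 0.76079703·0.028988973 = 0.022054724.
SE(ȳ) = √(0.022054724) = 0.14851.

0.14851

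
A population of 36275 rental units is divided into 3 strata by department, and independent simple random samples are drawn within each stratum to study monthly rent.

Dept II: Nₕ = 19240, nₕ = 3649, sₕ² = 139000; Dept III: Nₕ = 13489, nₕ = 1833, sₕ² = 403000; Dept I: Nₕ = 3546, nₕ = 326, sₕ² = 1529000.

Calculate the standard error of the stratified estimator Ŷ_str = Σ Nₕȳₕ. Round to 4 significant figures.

Var(Ŷ_str) = Σₕ Nₕ²(1 − fₕ)sₕ²/nₕ.
Dept II: 19240²·(1 − 3649/19240)·139000/3649 = 1.1426678 × 10^10.
Dept III: 13489²·(1 − 1833/13489)·403000/1833 = 3.4567811 × 10^10.
Dept I: 3546²·(1 − 326/3546)·1529000/326 = 5.3553084 × 10^10.
Sum = 9.9547573 × 10^10.
SE = √(9.9547573 × 10^10) = 315500.

315500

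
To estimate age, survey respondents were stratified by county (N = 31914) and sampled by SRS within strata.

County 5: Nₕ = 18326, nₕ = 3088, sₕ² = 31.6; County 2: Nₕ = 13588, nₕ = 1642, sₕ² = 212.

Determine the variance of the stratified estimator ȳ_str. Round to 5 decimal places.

0.02338

Var(ȳ_str) = Σₕ Wₕ²(1 − fₕ)sₕ²/nₕ with Wₕ = Nₕ/N, N = 31914.
County 5: Wₕ = 0.57423075; term = 0.57423075²·(1 − 0.16850377)·31.6/3088 = 0.0028057112.
County 2: Wₕ = 0.42576925; term = 0.42576925²·(1 − 0.12084192)·212/1642 = 0.020576821.
Sum = 0.023382532.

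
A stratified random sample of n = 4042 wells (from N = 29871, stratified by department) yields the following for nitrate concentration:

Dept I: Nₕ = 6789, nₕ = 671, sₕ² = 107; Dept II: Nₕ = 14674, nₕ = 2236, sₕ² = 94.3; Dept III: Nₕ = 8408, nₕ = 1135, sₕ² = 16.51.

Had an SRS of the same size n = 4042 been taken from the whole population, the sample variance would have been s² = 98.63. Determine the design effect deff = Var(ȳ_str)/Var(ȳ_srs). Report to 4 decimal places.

Var(ȳ_str) = Σ Wₕ²(1−fₕ)sₕ²/nₕ with Wₕ = Nₕ/29871:
  Dept I: (6789/29871)²·(1−671/6789)·107/671 = 0.0074229582
  Dept II: (14674/29871)²·(1−2236/14674)·94.3/2236 = 0.0086265956
  Dept III: (8408/29871)²·(1−1135/8408)·16.51/1135 = 9.9691465 × 10^-4
  → Var(ȳ_str) = 0.017046468.
Var(ȳ_srs) = (1 − 4042/29871)·98.63/4042 = 0.021099422.
deff = 0.017046468 / 0.021099422 = 0.8079.

0.8079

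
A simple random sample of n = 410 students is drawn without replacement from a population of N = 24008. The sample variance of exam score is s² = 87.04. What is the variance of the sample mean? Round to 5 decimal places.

Under SRS without replacement, Var(ȳ) = (1 − f)·s²/n with f = n/N = 410/24008 = 0.01707764.
Var(ȳ) = (1 − 0.01707764)·87.04/410 = 0.98292236·0.21229268 = 0.20866722.

0.20867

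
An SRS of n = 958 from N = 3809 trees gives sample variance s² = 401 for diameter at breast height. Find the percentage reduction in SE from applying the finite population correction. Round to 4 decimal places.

13.4847

f = n/N = 958/3809 = 0.25150958.
SE_no-fpc = √(s²/n) = 0.64697788; SE_fpc = √((1−f)s²/n) = 0.55973512.
Ratio = √(1−f) = 0.86515341. Reduction = 100·(1 − 0.86515341) = 13.4847%.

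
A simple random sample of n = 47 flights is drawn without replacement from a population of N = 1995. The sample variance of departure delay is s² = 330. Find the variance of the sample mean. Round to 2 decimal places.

6.86

Under SRS without replacement, Var(ȳ) = (1 − f)·s²/n with f = n/N = 47/1995 = 0.02355890.
Var(ȳ) = (1 − 0.02355890)·330/47 = 0.97644110·7.0212766 = 6.8558631.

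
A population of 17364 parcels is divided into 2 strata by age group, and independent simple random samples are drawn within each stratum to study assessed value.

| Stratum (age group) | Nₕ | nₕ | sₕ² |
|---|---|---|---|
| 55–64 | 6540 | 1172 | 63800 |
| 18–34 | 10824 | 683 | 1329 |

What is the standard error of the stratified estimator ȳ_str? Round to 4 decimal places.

Var(ȳ_str) = Σₕ Wₕ²(1 − fₕ)sₕ²/nₕ with Wₕ = Nₕ/N, N = 17364.
55–64: Wₕ = 0.37664133; term = 0.37664133²·(1 − 0.17920489)·63800/1172 = 6.3384602.
18–34: Wₕ = 0.62335867; term = 0.62335867²·(1 − 0.06310052)·1329/683 = 0.70839141.
Sum = 7.0468516.
SE = √(7.0468516) = 2.6546.

2.6546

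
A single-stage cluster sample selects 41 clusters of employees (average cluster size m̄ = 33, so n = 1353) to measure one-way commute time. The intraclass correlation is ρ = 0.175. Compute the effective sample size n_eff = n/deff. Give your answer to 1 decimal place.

deff = 1 + (33 − 1)·0.175 = 1 + 5.6 = 6.6.
n_eff = 1353 / 6.6 = 205.0.

205.0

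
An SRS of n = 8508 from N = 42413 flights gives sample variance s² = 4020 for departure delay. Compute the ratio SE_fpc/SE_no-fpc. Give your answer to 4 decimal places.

f = n/N = 8508/42413 = 0.20059887.
SE_no-fpc = √(s²/n) = 0.68738379; SE_fpc = √((1−f)s²/n) = 0.61458459.
Ratio = √(1−f) = 0.89409235.

0.8941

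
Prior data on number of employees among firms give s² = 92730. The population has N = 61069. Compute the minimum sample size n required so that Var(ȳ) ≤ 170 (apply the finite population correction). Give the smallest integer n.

Without fpc, n₀ = s²/D = 92730/170 = 545.4706.
With fpc, (1 − n/N)·s²/n ≤ D requires n ≥ n₀/(1 + n₀/N) = 545.4706/(1 + 545.4706/61069) = 540.6416.
Rounding up, n = 541.

541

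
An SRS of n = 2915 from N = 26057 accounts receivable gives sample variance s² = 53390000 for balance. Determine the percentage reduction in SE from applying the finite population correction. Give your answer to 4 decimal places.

f = n/N = 2915/26057 = 0.11187013.
SE_no-fpc = √(s²/n) = 135.33517; SE_fpc = √((1−f)s²/n) = 127.54074.
Ratio = √(1−f) = 0.94240642. Reduction = 100·(1 − 0.94240642) = 5.7594%.

5.7594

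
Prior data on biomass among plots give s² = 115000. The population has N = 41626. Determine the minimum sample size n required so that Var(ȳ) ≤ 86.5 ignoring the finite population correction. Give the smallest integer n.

1330

Without fpc, n₀ = s²/D = 115000/86.5 = 1329.4798.
Rounding up, n = 1330.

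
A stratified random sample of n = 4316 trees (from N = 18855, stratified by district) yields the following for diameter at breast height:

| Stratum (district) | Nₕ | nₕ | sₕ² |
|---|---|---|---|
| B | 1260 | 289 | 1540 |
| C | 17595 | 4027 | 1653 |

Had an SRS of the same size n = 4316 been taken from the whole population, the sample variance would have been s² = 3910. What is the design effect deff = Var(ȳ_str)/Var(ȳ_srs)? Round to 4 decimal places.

0.4208

Var(ȳ_str) = Σ Wₕ²(1−fₕ)sₕ²/nₕ with Wₕ = Nₕ/18855:
  B: (1260/18855)²·(1−289/1260)·1540/289 = 0.018338321
  C: (17595/18855)²·(1−4027/17595)·1653/4027 = 0.27564064
  → Var(ȳ_str) = 0.29397896.
Var(ȳ_srs) = (1 − 4316/18855)·3910/4316 = 0.69855937.
deff = 0.29397896 / 0.69855937 = 0.4208.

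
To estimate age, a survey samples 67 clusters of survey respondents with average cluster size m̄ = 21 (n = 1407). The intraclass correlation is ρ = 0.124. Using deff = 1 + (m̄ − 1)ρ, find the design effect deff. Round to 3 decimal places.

3.480

deff = 1 + (21 − 1)·0.124 = 1 + 2.48 = 3.48.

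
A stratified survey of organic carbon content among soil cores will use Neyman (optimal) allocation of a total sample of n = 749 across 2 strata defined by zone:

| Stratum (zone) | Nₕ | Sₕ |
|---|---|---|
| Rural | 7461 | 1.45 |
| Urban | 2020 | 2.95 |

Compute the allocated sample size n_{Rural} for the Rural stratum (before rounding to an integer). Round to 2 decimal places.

Neyman allocation: nₕ = n·NₕSₕ / Σⱼ NⱼSⱼ.
Σ NⱼSⱼ = 7461·1.45 + 2020·2.95 = 16777.45.
n_{Rural} = 749·7461·1.45 / 16777.45 = 482.97.

482.97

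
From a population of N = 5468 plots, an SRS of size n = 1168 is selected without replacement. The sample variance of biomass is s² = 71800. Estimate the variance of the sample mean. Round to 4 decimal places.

48.3417

Under SRS without replacement, Var(ȳ) = (1 − f)·s²/n with f = n/N = 1168/5468 = 0.21360644.
Var(ȳ) = (1 − 0.21360644)·71800/1168 = 0.78639356·61.472603 = 48.341659.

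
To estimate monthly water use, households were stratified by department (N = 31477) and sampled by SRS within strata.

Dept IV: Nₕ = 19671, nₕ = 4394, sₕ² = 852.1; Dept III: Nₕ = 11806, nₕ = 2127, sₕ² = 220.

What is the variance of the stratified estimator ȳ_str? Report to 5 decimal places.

0.07075

Var(ȳ_str) = Σₕ Wₕ²(1 − fₕ)sₕ²/nₕ with Wₕ = Nₕ/N, N = 31477.
Dept IV: Wₕ = 0.62493249; term = 0.62493249²·(1 − 0.22337451)·852.1/4394 = 0.058817744.
Dept III: Wₕ = 0.37506751; term = 0.37506751²·(1 − 0.18016263)·220/2127 = 0.011928938.
Sum = 0.070746682.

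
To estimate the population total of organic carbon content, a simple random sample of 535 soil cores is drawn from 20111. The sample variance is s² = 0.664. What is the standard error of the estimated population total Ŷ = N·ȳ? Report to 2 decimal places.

Var(Ŷ) = N²·Var(ȳ) = N²·(1 − n/N)·s²/n.
f = 535/20111 = 0.02660236; Var(ȳ) = 0.97339764·0.664/535 = 0.0012081047.
Var(Ŷ) = 20111² · 0.0012081047 = 488620.75.
SE(Ŷ) = √(488620.75) = 699.01.

699.01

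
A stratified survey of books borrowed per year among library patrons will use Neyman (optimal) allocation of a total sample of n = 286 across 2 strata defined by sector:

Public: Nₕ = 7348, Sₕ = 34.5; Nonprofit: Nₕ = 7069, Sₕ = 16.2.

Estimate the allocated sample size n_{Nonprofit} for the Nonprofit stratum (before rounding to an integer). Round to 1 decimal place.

89.0

Neyman allocation: nₕ = n·NₕSₕ / Σⱼ NⱼSⱼ.
Σ NⱼSⱼ = 7348·34.5 + 7069·16.2 = 368023.8.
n_{Nonprofit} = 286·7069·16.2 / 368023.8 = 89.0.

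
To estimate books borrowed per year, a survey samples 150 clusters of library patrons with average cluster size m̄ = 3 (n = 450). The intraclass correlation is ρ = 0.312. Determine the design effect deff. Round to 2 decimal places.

1.62

deff = 1 + (3 − 1)·0.312 = 1 + 0.624 = 1.624.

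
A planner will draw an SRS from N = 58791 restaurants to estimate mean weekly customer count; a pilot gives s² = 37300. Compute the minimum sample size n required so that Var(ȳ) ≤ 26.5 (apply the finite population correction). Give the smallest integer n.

Without fpc, n₀ = s²/D = 37300/26.5 = 1407.5472.
With fpc, (1 − n/N)·s²/n ≤ D requires n ≥ n₀/(1 + n₀/N) = 1407.5472/(1 + 1407.5472/58791) = 1374.6363.
Rounding up, n = 1375.

1375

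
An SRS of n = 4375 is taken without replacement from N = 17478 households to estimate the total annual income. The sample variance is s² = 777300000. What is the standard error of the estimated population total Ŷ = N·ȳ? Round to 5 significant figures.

6.3788 × 10^6

Var(Ŷ) = N²·Var(ȳ) = N²·(1 − n/N)·s²/n.
f = 4375/17478 = 0.25031468; Var(ȳ) = 0.74968532·777300000/4375 = 133195.52.
Var(Ŷ) = 17478² · 133195.52 = 4.0688632 × 10^13.
SE(Ŷ) = √(4.0688632 × 10^13) = 6.3788 × 10^6.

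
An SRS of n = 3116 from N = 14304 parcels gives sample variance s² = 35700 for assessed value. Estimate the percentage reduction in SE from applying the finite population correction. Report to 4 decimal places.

11.5603

f = n/N = 3116/14304 = 0.21784116.
SE_no-fpc = √(s²/n) = 3.3848185; SE_fpc = √((1−f)s²/n) = 2.9935248.
Ratio = √(1−f) = 0.88439744. Reduction = 100·(1 − 0.88439744) = 11.5603%.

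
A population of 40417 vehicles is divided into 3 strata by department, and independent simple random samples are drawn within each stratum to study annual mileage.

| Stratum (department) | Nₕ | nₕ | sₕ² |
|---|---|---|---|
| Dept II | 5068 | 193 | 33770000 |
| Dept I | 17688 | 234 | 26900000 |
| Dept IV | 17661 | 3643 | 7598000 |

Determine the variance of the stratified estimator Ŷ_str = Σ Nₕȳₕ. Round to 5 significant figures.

Var(Ŷ_str) = Σₕ Nₕ²(1 − fₕ)sₕ²/nₕ.
Dept II: 5068²·(1 − 193/5068)·33770000/193 = 4.3229974 × 10^12.
Dept I: 17688²·(1 − 234/17688)·26900000/234 = 3.5490337 × 10^13.
Dept IV: 17661²·(1 − 3643/17661)·7598000/3643 = 5.1634677 × 10^11.
Sum = 4.0329681 × 10^13.

4.0330 × 10^13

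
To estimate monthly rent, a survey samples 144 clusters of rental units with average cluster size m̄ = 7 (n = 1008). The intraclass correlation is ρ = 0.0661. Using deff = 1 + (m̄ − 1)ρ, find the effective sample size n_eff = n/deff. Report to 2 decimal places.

deff = 1 + (7 − 1)·0.0661 = 1 + 0.3966 = 1.3966.
n_eff = 1008 / 1.3966 = 721.75.

721.75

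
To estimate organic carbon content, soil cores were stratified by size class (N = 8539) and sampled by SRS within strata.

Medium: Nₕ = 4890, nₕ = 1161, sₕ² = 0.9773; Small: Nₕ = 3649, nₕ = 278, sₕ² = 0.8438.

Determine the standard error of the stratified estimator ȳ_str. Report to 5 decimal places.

0.02688

Var(ȳ_str) = Σₕ Wₕ²(1 − fₕ)sₕ²/nₕ with Wₕ = Nₕ/N, N = 8539.
Medium: Wₕ = 0.57266659; term = 0.57266659²·(1 − 0.23742331)·0.9773/1161 = 2.1051493 × 10^-4.
Small: Wₕ = 0.42733341; term = 0.42733341²·(1 − 0.07618526)·0.8438/278 = 5.1205111 × 10^-4.
Sum = 7.2256604 × 10^-4.
SE = √(7.2256604 × 10^-4) = 0.02688.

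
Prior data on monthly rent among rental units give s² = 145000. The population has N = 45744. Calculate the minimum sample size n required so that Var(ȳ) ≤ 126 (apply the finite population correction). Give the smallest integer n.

Without fpc, n₀ = s²/D = 145000/126 = 1150.7937.
With fpc, (1 − n/N)·s²/n ≤ D requires n ≥ n₀/(1 + n₀/N) = 1150.7937/(1 + 1150.7937/45744) = 1122.5533.
Rounding up, n = 1123.

1123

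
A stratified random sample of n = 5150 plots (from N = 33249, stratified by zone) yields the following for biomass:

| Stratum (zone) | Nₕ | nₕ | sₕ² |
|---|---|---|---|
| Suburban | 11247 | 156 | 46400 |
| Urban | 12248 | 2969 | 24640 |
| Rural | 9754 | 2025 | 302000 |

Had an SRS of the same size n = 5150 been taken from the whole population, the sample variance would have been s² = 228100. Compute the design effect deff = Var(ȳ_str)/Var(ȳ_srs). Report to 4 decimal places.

1.1911

Var(ȳ_str) = Σ Wₕ²(1−fₕ)sₕ²/nₕ with Wₕ = Nₕ/33249:
  Suburban: (11247/33249)²·(1−156/11247)·46400/156 = 33.561673
  Urban: (12248/33249)²·(1−2969/12248)·24640/2969 = 0.85317807
  Rural: (9754/33249)²·(1−2025/9754)·302000/2025 = 10.170231
  → Var(ȳ_str) = 44.585082.
Var(ȳ_srs) = (1 − 5150/33249)·228100/5150 = 37.430905.
deff = 44.585082 / 37.430905 = 1.1911.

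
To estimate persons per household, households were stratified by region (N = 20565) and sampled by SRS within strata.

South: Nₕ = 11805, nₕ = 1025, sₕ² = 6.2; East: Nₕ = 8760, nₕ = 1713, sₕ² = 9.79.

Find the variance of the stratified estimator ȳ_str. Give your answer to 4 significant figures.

0.002654

Var(ȳ_str) = Σₕ Wₕ²(1 − fₕ)sₕ²/nₕ with Wₕ = Nₕ/N, N = 20565.
South: Wₕ = 0.57403355; term = 0.57403355²·(1 − 0.08682762)·6.2/1025 = 0.0018200996.
East: Wₕ = 0.42596645; term = 0.42596645²·(1 − 0.19554795)·9.79/1713 = 8.342117 × 10^-4.
Sum = 0.0026543113.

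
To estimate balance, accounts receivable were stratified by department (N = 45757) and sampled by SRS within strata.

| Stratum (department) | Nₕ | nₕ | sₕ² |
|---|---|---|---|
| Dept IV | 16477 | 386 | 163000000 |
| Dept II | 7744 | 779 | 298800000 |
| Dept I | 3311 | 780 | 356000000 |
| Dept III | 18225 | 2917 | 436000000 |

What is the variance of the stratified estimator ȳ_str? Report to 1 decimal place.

85099.4

Var(ȳ_str) = Σₕ Wₕ²(1 − fₕ)sₕ²/nₕ with Wₕ = Nₕ/N, N = 45757.
Dept IV: Wₕ = 0.36009791; term = 0.36009791²·(1 − 0.02342659)·163000000/386 = 53474.458.
Dept II: Wₕ = 0.16924186; term = 0.16924186²·(1 − 0.10059401)·298800000/779 = 9881.3098.
Dept I: Wₕ = 0.07236051; term = 0.07236051²·(1 − 0.23557838)·356000000/780 = 1826.8027.
Dept III: Wₕ = 0.39829971; term = 0.39829971²·(1 − 0.16005487)·436000000/2917 = 19916.864.
Sum = 85099.435.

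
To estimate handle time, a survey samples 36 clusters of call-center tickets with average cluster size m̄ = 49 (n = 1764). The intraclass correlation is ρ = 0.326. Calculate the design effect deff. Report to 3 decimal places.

deff = 1 + (49 − 1)·0.326 = 1 + 15.648 = 16.648.

16.648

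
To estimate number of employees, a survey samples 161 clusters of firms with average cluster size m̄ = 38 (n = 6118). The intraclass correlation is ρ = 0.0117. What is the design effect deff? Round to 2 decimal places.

1.43

deff = 1 + (38 − 1)·0.0117 = 1 + 0.4329 = 1.4329.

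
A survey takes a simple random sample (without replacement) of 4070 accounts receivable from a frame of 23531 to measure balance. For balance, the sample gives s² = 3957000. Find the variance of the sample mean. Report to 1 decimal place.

804.1

Under SRS without replacement, Var(ȳ) = (1 − f)·s²/n with f = n/N = 4070/23531 = 0.17296332.
Var(ȳ) = (1 − 0.17296332)·3957000/4070 = 0.82703668·972.23587 = 804.07472.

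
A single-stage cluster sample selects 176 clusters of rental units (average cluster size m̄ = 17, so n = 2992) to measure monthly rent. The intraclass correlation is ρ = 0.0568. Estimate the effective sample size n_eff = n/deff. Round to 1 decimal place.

deff = 1 + (17 − 1)·0.0568 = 1 + 0.9088 = 1.9088.
n_eff = 2992 / 1.9088 = 1567.5.

1567.5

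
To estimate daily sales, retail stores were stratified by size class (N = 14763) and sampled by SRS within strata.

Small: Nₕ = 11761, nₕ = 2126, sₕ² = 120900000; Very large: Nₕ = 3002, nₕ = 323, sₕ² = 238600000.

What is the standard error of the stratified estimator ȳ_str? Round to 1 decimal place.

238.4

Var(ȳ_str) = Σₕ Wₕ²(1 − fₕ)sₕ²/nₕ with Wₕ = Nₕ/N, N = 14763.
Small: Wₕ = 0.79665380; term = 0.79665380²·(1 − 0.18076694)·120900000/2126 = 29567.171.
Very large: Wₕ = 0.20334620; term = 0.20334620²·(1 − 0.10759494)·238600000/323 = 27258.508.
Sum = 56825.679.
SE = √(56825.679) = 238.4.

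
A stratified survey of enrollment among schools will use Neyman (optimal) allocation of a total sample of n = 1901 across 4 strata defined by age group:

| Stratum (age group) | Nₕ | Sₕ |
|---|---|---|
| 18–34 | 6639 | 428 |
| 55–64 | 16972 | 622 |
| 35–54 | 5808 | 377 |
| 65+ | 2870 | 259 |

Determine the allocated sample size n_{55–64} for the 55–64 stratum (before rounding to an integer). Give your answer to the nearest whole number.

Neyman allocation: nₕ = n·NₕSₕ / Σⱼ NⱼSⱼ.
Σ NⱼSⱼ = 6639·428 + 16972·622 + 5808·377 + 2870·259 = 1.6331022 × 10^7.
n_{55–64} = 1901·16972·622 / (1.6331022 × 10^7) = 1229.

1229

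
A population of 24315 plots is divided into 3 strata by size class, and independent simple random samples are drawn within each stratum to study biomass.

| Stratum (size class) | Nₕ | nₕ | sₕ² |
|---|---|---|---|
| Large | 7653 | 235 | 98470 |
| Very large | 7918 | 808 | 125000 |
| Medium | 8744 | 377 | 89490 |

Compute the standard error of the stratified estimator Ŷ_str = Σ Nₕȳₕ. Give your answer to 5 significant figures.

223300

Var(Ŷ_str) = Σₕ Nₕ²(1 − fₕ)sₕ²/nₕ.
Large: 7653²·(1 − 235/7653)·98470/235 = 2.3787819 × 10^10.
Very large: 7918²·(1 − 808/7918)·125000/808 = 8.70931 × 10^9.
Medium: 8744²·(1 − 377/8744)·89490/377 = 1.7366531 × 10^10.
Sum = 4.986366 × 10^10.
SE = √(4.986366 × 10^10) = 223300.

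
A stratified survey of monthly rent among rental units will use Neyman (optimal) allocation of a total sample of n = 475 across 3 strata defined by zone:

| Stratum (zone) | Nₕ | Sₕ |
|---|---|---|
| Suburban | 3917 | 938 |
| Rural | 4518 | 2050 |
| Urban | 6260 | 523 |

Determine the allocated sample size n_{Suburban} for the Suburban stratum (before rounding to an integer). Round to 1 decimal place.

Neyman allocation: nₕ = n·NₕSₕ / Σⱼ NⱼSⱼ.
Σ NⱼSⱼ = 3917·938 + 4518·2050 + 6260·523 = 1.6210026 × 10^7.
n_{Suburban} = 475·3917·938 / (1.6210026 × 10^7) = 107.7.

107.7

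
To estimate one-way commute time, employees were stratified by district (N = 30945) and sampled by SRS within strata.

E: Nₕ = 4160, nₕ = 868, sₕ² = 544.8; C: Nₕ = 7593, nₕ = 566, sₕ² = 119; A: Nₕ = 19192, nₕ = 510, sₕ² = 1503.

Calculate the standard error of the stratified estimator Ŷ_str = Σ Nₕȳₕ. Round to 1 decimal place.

32809.5

Var(Ŷ_str) = Σₕ Nₕ²(1 − fₕ)sₕ²/nₕ.
E: 4160²·(1 − 868/4160)·544.8/868 = 8.5954879 × 10^6.
C: 7593²·(1 − 566/7593)·119/566 = 1.121796 × 10^7.
A: 19192²·(1 − 510/19192)·1503/510 = 1.056653 × 10^9.
Sum = 1.0764664 × 10^9.
SE = √(1.0764664 × 10^9) = 32809.5.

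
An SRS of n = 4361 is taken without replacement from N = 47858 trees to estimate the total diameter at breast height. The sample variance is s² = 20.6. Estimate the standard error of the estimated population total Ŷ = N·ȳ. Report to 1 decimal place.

3135.8

Var(Ŷ) = N²·Var(ȳ) = N²·(1 − n/N)·s²/n.
f = 4361/47858 = 0.09112374; Var(ȳ) = 0.90887626·20.6/4361 = 0.0042932472.
Var(Ŷ) = 47858² · 0.0042932472 = 9.8332026 × 10^6.
SE(Ŷ) = √(9.8332026 × 10^6) = 3135.8.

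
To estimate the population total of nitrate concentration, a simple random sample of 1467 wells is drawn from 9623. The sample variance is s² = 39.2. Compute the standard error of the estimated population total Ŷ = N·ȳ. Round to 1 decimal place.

1448.2

Var(Ŷ) = N²·Var(ȳ) = N²·(1 − n/N)·s²/n.
f = 1467/9623 = 0.15244726; Var(ȳ) = 0.84755274·39.2/1467 = 0.022647626.
Var(Ŷ) = 9623² · 0.022647626 = 2.0972184 × 10^6.
SE(Ŷ) = √(2.0972184 × 10^6) = 1448.2.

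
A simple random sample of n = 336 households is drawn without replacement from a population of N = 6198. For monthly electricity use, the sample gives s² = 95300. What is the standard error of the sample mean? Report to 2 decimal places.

Under SRS without replacement, Var(ȳ) = (1 − f)·s²/n with f = n/N = 336/6198 = 0.05421104.
Var(ȳ) = (1 − 0.05421104)·95300/336 = 0.94578896·283.63095 = 268.25502.
SE(ȳ) = √(268.25502) = 16.38.

16.38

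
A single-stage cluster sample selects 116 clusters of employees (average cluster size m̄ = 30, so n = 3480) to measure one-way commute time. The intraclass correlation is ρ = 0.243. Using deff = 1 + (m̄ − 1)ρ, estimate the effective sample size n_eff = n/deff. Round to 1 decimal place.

432.5

deff = 1 + (30 − 1)·0.243 = 1 + 7.047 = 8.047.
n_eff = 3480 / 8.047 = 432.5.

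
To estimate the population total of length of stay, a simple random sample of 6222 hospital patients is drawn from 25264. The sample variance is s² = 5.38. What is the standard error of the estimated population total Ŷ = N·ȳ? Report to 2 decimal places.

644.96

Var(Ŷ) = N²·Var(ȳ) = N²·(1 − n/N)·s²/n.
f = 6222/25264 = 0.24627929; Var(ȳ) = 0.75372071·5.38/6222 = 6.517225 × 10^-4.
Var(Ŷ) = 25264² · (6.517225 × 10^-4) = 415974.72.
SE(Ŷ) = √(415974.72) = 644.96.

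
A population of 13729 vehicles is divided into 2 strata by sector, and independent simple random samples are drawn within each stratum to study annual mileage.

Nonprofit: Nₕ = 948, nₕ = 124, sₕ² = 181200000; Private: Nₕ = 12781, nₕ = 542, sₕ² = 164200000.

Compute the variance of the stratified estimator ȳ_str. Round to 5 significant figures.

257480

Var(ȳ_str) = Σₕ Wₕ²(1 − fₕ)sₕ²/nₕ with Wₕ = Nₕ/N, N = 13729.
Nonprofit: Wₕ = 0.06905091; term = 0.06905091²·(1 − 0.13080169)·181200000/124 = 6056.1169.
Private: Wₕ = 0.93094909; term = 0.93094909²·(1 − 0.04240670)·164200000/542 = 251424.05.
Sum = 257480.17.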